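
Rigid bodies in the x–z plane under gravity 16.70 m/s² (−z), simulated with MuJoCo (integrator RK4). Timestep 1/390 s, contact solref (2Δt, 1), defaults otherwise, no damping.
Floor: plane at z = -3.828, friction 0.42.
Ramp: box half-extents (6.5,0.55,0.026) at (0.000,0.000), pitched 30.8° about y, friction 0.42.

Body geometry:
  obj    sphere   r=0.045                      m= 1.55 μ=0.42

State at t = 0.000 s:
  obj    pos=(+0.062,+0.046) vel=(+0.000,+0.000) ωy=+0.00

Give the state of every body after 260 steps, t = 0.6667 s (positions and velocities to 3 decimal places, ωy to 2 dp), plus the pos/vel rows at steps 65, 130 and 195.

State at t = 0.6667 s:
  obj    pos=(+1.228,-0.649) vel=(+3.498,-2.085) ωy=+90.48

Key-timestep trajectory:
   step    t(s)  obj.x    obj.z    obj.vx   obj.vz 
     65  0.1667   +0.135  +0.002  +0.875  -0.521
    130  0.3333   +0.353  -0.128  +1.749  -1.043
    195  0.5000   +0.718  -0.345  +2.623  -1.564


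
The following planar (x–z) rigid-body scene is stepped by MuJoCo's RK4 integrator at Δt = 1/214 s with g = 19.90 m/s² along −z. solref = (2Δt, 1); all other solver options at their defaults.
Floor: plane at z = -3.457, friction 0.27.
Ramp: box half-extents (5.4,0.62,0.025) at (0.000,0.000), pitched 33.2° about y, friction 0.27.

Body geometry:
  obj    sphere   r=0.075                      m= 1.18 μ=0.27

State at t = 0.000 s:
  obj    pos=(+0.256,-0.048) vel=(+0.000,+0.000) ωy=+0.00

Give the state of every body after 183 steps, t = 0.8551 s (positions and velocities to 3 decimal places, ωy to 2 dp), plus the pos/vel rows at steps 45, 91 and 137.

State at t = 0.8551 s:
  obj    pos=(+2.638,-1.607) vel=(+5.570,-3.645) ωy=+88.72

Key-timestep trajectory:
   step    t(s)  obj.x    obj.z    obj.vx   obj.vz 
     45  0.2103   +0.400  -0.142  +1.370  -0.897
     91  0.4252   +0.845  -0.434  +2.770  -1.813
    137  0.6402   +1.591  -0.922  +4.170  -2.729


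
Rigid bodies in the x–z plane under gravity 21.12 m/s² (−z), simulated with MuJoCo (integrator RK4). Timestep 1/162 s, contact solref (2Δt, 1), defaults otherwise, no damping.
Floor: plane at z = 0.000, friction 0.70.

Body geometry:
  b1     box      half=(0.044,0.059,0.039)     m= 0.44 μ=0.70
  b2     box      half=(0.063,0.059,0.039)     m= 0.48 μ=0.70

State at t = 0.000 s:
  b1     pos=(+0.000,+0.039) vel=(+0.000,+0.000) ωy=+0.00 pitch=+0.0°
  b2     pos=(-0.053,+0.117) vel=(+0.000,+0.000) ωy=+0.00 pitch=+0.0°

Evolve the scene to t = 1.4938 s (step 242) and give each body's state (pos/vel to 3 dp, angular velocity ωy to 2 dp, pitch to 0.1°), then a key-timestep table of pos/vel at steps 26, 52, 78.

State at t = 1.4938 s:
  b1     pos=(+0.000,+0.039) vel=(+0.000,+0.000) ωy=+0.00 pitch=+0.0°
  b2     pos=(-0.215,+0.039) vel=(+0.000,+0.000) ωy=+0.00 pitch=+180.0°

Key-timestep trajectory:
   step    t(s)  b1.x    b1.z    b1.vx   b1.vz   b2.x    b2.z    b2.vx   b2.vz 
     26  0.1605   +0.000  +0.039  +0.000  +0.001   -0.086  +0.085  -0.371  -0.902
     52  0.3210   +0.000  +0.039  +0.000  +0.000   -0.145  +0.074  -0.151  +0.011
     78  0.4815   +0.000  +0.039  +0.000  +0.000   -0.181  +0.067  -0.439  -0.247


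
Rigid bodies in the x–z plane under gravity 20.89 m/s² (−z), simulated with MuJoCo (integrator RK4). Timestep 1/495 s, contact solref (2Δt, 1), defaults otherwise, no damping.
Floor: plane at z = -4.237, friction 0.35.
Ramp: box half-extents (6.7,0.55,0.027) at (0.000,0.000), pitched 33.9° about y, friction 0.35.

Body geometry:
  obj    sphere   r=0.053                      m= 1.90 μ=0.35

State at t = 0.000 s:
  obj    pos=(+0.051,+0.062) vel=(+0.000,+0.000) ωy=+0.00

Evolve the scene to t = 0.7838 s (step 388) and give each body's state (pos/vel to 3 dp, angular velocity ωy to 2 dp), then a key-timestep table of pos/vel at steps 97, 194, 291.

State at t = 0.7838 s:
  obj    pos=(+2.173,-1.364) vel=(+5.415,-3.638) ωy=+123.07

Key-timestep trajectory:
   step    t(s)  obj.x    obj.z    obj.vx   obj.vz 
     97  0.1960   +0.184  -0.027  +1.354  -0.910
    194  0.3919   +0.582  -0.294  +2.707  -1.819
    291  0.5879   +1.245  -0.740  +4.061  -2.729


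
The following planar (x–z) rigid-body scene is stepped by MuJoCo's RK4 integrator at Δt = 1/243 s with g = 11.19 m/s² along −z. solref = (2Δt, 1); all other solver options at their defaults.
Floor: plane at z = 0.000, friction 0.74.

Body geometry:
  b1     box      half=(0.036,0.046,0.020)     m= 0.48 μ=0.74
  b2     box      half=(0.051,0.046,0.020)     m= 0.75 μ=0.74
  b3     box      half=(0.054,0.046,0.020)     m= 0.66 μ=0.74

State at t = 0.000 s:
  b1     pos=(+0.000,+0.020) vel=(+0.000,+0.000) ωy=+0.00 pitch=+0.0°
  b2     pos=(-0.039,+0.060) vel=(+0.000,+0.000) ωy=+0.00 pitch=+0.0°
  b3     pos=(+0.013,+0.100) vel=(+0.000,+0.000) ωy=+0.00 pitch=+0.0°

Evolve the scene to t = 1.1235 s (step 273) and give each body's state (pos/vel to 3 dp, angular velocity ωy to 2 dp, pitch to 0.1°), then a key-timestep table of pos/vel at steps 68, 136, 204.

State at t = 1.1235 s:
  b1     pos=(+0.000,+0.020) vel=(+0.001,+0.000) ωy=+0.00 pitch=+0.0°
  b2     pos=(-0.053,+0.051) vel=(+0.000,+0.000) ωy=+0.02 pitch=-46.9°
  b3     pos=(+0.154,+0.020) vel=(+0.000,+0.000) ωy=+0.00 pitch=+180.0°

Key-timestep trajectory:
   step    t(s)  b1.x    b1.z    b1.vx   b1.vz   b2.x    b2.z    b2.vx   b2.vz   b3.x    b3.z    b3.vx   b3.vz 
     68  0.2798   +0.000  +0.020  +0.000  +0.000   -0.039  +0.060  -0.003  +0.000   +0.031  +0.088  +0.167  -0.327
    136  0.5597   +0.000  +0.020  +0.000  +0.000   -0.060  +0.054  -0.015  +0.003   +0.106  +0.057  +0.212  -0.035
    204  0.8395   +0.000  +0.020  +0.001  +0.000   -0.053  +0.051  -0.002  +0.000   +0.154  +0.020  +0.000  +0.000


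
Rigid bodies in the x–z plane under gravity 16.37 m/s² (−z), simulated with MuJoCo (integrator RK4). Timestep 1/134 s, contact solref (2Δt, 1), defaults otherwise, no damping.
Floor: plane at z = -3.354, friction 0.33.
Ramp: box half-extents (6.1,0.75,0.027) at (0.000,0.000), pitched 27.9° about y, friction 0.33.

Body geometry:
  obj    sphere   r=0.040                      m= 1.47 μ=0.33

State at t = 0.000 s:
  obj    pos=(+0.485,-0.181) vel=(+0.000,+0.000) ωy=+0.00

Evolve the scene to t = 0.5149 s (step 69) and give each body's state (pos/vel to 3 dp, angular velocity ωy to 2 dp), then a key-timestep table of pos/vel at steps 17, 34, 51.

State at t = 0.5149 s:
  obj    pos=(+1.126,-0.521) vel=(+2.490,-1.318) ωy=+70.41

Key-timestep trajectory:
   step    t(s)  obj.x    obj.z    obj.vx   obj.vz 
     17  0.1269   +0.524  -0.202  +0.614  -0.325
     34  0.2537   +0.641  -0.263  +1.227  -0.650
     51  0.3806   +0.835  -0.367  +1.841  -0.975


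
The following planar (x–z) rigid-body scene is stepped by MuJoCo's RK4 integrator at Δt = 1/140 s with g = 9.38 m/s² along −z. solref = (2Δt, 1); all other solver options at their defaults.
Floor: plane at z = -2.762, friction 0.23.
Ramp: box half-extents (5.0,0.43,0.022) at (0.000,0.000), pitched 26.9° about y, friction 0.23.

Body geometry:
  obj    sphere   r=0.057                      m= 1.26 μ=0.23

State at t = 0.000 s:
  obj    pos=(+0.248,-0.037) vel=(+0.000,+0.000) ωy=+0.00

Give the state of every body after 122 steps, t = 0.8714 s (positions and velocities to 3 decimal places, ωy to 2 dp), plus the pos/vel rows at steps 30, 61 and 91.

State at t = 0.8714 s:
  obj    pos=(+1.275,-0.558) vel=(+2.356,-1.195) ωy=+46.33

Key-timestep trajectory:
   step    t(s)  obj.x    obj.z    obj.vx   obj.vz 
     30  0.2143   +0.310  -0.069  +0.580  -0.294
     61  0.4357   +0.505  -0.167  +1.178  -0.598
     91  0.6500   +0.819  -0.327  +1.757  -0.892


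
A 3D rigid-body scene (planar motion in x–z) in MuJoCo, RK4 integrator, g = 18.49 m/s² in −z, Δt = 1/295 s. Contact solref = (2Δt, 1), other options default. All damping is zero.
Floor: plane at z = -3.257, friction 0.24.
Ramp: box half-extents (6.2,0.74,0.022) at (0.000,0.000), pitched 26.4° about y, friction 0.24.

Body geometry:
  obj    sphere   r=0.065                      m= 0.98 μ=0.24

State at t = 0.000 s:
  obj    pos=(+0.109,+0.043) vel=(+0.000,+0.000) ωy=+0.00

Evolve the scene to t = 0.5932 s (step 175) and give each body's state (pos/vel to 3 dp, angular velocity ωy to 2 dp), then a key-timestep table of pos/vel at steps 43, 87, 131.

State at t = 0.5932 s:
  obj    pos=(+1.035,-0.416) vel=(+3.121,-1.549) ωy=+53.58

Key-timestep trajectory:
   step    t(s)  obj.x    obj.z    obj.vx   obj.vz 
     43  0.1458   +0.165  +0.015  +0.767  -0.381
     87  0.2949   +0.338  -0.071  +1.552  -0.770
    131  0.4441   +0.628  -0.214  +2.336  -1.160


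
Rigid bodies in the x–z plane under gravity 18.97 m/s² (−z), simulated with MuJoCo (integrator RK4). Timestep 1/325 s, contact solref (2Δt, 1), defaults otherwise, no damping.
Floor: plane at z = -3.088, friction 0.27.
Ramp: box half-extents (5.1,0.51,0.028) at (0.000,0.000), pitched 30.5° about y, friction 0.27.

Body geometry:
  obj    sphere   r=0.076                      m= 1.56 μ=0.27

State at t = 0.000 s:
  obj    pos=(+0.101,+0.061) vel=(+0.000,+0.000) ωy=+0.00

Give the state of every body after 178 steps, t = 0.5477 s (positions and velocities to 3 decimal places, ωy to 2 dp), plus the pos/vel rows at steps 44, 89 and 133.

State at t = 0.5477 s:
  obj    pos=(+0.990,-0.462) vel=(+3.246,-1.912) ωy=+49.55

Key-timestep trajectory:
   step    t(s)  obj.x    obj.z    obj.vx   obj.vz 
     44  0.1354   +0.155  +0.029  +0.803  -0.473
     89  0.2738   +0.323  -0.070  +1.623  -0.956
    133  0.4092   +0.597  -0.231  +2.425  -1.429


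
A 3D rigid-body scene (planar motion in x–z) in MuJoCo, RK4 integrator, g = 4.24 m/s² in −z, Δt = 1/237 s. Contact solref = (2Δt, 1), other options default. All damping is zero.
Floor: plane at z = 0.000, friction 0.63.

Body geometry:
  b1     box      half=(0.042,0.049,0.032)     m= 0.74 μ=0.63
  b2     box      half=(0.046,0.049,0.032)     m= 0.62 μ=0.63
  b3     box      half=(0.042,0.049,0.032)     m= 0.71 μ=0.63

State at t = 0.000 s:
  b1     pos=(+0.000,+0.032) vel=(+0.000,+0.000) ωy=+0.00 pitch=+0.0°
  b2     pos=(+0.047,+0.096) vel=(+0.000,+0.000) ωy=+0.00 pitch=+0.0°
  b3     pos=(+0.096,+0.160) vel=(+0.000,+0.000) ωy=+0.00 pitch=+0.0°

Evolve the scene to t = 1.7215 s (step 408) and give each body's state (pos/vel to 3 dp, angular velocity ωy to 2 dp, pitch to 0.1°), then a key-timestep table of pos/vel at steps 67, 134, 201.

State at t = 1.7215 s:
  b1     pos=(+0.000,+0.032) vel=(+0.000,+0.000) ωy=+0.00 pitch=+0.0°
  b2     pos=(+0.090,+0.046) vel=(+0.000,+0.000) ωy=+0.00 pitch=+90.0°
  b3     pos=(+0.197,+0.042) vel=(+0.000,+0.000) ωy=+0.00 pitch=+90.0°

Key-timestep trajectory:
   step    t(s)  b1.x    b1.z    b1.vx   b1.vz   b2.x    b2.z    b2.vx   b2.vz   b3.x    b3.z    b3.vx   b3.vz 
     67  0.2827   +0.000  +0.032  +0.000  +0.000   +0.069  +0.081  +0.151  -0.222   +0.152  +0.091  +0.302  -0.684
    134  0.5654   +0.000  +0.032  +0.000  +0.000   +0.109  +0.055  +0.034  +0.008   +0.215  +0.051  +0.042  +0.012
    201  0.8481   +0.000  +0.032  +0.000  +0.000   +0.089  +0.046  -0.160  -0.063   +0.196  +0.043  -0.046  +0.064


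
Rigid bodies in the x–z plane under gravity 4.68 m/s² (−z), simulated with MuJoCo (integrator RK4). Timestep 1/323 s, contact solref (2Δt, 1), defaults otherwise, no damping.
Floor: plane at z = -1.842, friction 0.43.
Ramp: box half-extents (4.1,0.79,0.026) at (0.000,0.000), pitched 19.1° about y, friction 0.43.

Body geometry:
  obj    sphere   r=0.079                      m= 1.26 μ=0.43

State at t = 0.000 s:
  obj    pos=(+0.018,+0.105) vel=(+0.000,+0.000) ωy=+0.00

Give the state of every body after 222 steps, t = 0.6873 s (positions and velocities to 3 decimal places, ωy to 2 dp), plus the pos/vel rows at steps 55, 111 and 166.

State at t = 0.6873 s:
  obj    pos=(+0.262,+0.020) vel=(+0.710,-0.246) ωy=+9.52

Key-timestep trajectory:
   step    t(s)  obj.x    obj.z    obj.vx   obj.vz 
     55  0.1703   +0.033  +0.100  +0.176  -0.061
    111  0.3437   +0.079  +0.084  +0.355  -0.123
    166  0.5139   +0.155  +0.058  +0.531  -0.184


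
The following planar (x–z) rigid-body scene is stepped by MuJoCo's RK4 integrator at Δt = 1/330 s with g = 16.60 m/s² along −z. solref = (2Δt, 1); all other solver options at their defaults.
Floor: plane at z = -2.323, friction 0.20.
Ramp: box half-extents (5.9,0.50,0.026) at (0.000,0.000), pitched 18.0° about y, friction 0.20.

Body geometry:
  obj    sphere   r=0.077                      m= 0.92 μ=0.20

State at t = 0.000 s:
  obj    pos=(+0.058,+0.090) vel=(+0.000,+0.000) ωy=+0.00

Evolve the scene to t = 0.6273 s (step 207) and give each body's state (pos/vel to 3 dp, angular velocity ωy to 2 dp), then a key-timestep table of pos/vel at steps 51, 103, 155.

State at t = 0.6273 s:
  obj    pos=(+0.744,-0.133) vel=(+2.186,-0.710) ωy=+29.84

Key-timestep trajectory:
   step    t(s)  obj.x    obj.z    obj.vx   obj.vz 
     51  0.1545   +0.100  +0.076  +0.539  -0.175
    103  0.3121   +0.228  +0.034  +1.088  -0.353
    155  0.4697   +0.442  -0.035  +1.637  -0.532


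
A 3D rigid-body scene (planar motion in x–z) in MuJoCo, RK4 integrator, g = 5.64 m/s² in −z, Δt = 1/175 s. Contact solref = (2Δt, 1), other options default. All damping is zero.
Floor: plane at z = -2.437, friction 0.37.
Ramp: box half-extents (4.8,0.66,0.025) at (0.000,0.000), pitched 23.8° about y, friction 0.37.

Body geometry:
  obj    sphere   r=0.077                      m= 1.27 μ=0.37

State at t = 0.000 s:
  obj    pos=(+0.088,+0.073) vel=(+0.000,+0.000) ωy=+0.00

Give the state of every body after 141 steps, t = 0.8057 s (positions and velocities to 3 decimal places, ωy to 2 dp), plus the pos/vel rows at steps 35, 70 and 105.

State at t = 0.8057 s:
  obj    pos=(+0.571,-0.140) vel=(+1.199,-0.529) ωy=+17.01

Key-timestep trajectory:
   step    t(s)  obj.x    obj.z    obj.vx   obj.vz 
     35  0.2000   +0.118  +0.060  +0.298  -0.131
     70  0.4000   +0.207  +0.020  +0.595  -0.262
    105  0.6000   +0.356  -0.045  +0.893  -0.394


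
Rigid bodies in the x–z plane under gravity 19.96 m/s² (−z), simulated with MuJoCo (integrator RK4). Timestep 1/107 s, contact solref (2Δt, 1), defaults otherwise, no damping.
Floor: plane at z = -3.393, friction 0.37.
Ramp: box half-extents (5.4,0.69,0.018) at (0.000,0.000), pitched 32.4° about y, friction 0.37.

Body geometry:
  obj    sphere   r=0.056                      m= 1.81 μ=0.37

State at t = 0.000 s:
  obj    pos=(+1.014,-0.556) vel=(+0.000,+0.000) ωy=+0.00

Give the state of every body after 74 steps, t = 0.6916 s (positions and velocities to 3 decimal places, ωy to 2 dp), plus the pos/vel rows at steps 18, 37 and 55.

State at t = 0.6916 s:
  obj    pos=(+2.557,-1.535) vel=(+4.460,-2.831) ωy=+94.32

Key-timestep trajectory:
   step    t(s)  obj.x    obj.z    obj.vx   obj.vz 
     18  0.1682   +1.105  -0.614  +1.086  -0.689
     37  0.3458   +1.400  -0.801  +2.231  -1.416
     55  0.5140   +1.866  -1.097  +3.315  -2.104


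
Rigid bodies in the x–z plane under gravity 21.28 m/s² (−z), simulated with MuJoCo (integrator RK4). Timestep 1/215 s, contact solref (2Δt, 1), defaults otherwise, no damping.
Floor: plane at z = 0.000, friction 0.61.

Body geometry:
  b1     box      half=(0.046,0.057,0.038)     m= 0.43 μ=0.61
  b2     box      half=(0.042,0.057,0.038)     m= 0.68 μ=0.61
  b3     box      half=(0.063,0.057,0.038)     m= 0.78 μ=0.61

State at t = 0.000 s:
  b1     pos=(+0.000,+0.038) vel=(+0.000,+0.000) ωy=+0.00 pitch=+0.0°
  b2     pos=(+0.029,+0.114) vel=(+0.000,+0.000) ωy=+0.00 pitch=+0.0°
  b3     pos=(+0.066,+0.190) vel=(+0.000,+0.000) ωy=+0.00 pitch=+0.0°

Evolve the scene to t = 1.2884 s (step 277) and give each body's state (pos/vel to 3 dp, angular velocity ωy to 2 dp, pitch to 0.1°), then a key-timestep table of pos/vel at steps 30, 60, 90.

State at t = 1.2884 s:
  b1     pos=(+0.000,+0.038) vel=(+0.000,+0.000) ωy=+0.00 pitch=+0.0°
  b2     pos=(+0.094,+0.042) vel=(+0.000,+0.000) ωy=+0.00 pitch=+90.0°
  b3     pos=(+0.300,+0.038) vel=(+0.000,+0.000) ωy=+0.00 pitch=+180.0°

Key-timestep trajectory:
   step    t(s)  b1.x    b1.z    b1.vx   b1.vz   b2.x    b2.z    b2.vx   b2.vz   b3.x    b3.z    b3.vx   b3.vz 
     30  0.1395   +0.000  +0.038  -0.001  +0.000   +0.033  +0.115  +0.073  +0.024   +0.078  +0.187  +0.208  -0.060
     60  0.2791   +0.000  +0.038  -0.001  +0.000   +0.064  +0.113  +0.442  -0.215   +0.146  +0.134  +0.734  -1.146
     90  0.4186   +0.000  +0.038  +0.000  +0.000   +0.094  +0.042  +0.002  +0.005   +0.254  +0.070  +0.749  -0.229


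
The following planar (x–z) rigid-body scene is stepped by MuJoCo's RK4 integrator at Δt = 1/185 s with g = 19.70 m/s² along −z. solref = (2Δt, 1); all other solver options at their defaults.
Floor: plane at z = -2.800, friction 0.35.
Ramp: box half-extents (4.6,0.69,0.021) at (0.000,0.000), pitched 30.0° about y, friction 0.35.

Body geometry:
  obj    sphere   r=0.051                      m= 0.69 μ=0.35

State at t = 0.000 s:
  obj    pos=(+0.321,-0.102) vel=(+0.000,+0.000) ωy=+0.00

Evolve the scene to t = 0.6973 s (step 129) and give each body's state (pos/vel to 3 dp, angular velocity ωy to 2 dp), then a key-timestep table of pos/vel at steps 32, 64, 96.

State at t = 0.6973 s:
  obj    pos=(+1.802,-0.957) vel=(+4.249,-2.453) ωy=+96.17

Key-timestep trajectory:
   step    t(s)  obj.x    obj.z    obj.vx   obj.vz 
     32  0.1730   +0.412  -0.155  +1.054  -0.609
     64  0.3459   +0.686  -0.313  +2.108  -1.217
     96  0.5189   +1.141  -0.576  +3.162  -1.825


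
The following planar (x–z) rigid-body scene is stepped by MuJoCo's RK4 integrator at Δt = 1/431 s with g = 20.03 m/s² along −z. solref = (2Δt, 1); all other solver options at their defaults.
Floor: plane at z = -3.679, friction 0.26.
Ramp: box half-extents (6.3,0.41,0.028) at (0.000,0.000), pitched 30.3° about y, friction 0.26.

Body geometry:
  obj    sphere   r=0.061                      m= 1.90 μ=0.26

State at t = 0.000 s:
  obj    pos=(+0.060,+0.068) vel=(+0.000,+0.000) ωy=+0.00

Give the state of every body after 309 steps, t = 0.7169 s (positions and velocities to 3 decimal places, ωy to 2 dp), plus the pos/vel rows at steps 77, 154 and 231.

State at t = 0.7169 s:
  obj    pos=(+1.662,-0.868) vel=(+4.468,-2.611) ωy=+84.83

Key-timestep trajectory:
   step    t(s)  obj.x    obj.z    obj.vx   obj.vz 
     77  0.1787   +0.160  +0.010  +1.114  -0.651
    154  0.3573   +0.458  -0.165  +2.227  -1.301
    231  0.5360   +0.955  -0.455  +3.341  -1.952


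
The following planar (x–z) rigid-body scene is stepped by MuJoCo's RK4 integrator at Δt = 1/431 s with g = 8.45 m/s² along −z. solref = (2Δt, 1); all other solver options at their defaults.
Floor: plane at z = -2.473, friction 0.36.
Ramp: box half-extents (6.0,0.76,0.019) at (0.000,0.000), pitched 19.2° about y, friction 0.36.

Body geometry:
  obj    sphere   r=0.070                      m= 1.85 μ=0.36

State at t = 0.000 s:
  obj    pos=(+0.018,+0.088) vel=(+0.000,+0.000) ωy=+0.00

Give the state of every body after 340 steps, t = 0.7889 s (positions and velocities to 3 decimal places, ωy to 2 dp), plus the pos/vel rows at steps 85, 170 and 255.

State at t = 0.7889 s:
  obj    pos=(+0.601,-0.115) vel=(+1.479,-0.515) ωy=+22.37

Key-timestep trajectory:
   step    t(s)  obj.x    obj.z    obj.vx   obj.vz 
     85  0.1972   +0.054  +0.075  +0.370  -0.129
    170  0.3944   +0.164  +0.037  +0.739  -0.257
    255  0.5916   +0.346  -0.026  +1.109  -0.386


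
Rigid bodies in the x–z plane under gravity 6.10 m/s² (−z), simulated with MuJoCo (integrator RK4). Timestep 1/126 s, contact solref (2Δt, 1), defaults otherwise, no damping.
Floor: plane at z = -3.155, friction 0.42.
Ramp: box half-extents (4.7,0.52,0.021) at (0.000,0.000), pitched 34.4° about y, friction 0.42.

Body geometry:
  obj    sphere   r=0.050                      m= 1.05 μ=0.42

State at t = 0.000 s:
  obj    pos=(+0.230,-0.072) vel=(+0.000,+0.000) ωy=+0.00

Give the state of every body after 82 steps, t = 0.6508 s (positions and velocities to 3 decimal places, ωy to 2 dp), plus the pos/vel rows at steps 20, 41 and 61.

State at t = 0.6508 s:
  obj    pos=(+0.660,-0.366) vel=(+1.322,-0.905) ωy=+32.03

Key-timestep trajectory:
   step    t(s)  obj.x    obj.z    obj.vx   obj.vz 
     20  0.1587   +0.256  -0.089  +0.323  -0.221
     41  0.3254   +0.338  -0.145  +0.661  -0.453
     61  0.4841   +0.468  -0.235  +0.983  -0.673


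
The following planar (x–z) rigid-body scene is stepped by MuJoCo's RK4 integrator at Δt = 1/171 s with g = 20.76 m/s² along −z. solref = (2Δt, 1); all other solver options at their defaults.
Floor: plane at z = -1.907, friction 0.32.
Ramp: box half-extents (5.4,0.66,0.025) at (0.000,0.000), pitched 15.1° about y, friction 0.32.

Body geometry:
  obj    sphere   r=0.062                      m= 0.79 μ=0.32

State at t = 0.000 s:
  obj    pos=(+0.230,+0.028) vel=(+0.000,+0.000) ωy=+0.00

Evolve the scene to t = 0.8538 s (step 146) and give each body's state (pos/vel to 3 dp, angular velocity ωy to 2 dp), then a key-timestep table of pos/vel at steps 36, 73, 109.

State at t = 0.8538 s:
  obj    pos=(+1.590,-0.339) vel=(+3.184,-0.859) ωy=+53.19

Key-timestep trajectory:
   step    t(s)  obj.x    obj.z    obj.vx   obj.vz 
     36  0.2105   +0.313  +0.006  +0.785  -0.212
     73  0.4269   +0.570  -0.064  +1.592  -0.430
    109  0.6374   +0.988  -0.176  +2.377  -0.641


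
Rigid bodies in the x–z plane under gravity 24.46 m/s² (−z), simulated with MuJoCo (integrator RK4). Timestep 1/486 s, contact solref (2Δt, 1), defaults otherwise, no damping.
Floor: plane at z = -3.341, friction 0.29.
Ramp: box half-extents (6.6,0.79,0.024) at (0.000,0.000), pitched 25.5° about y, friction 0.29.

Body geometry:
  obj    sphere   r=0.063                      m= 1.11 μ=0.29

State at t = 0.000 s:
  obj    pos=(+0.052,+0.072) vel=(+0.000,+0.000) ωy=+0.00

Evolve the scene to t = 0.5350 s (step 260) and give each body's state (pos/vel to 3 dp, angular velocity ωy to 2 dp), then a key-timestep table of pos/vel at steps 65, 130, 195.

State at t = 0.5350 s:
  obj    pos=(+1.023,-0.392) vel=(+3.632,-1.732) ωy=+63.86

Key-timestep trajectory:
   step    t(s)  obj.x    obj.z    obj.vx   obj.vz 
     65  0.1337   +0.113  +0.043  +0.908  -0.433
    130  0.2675   +0.295  -0.044  +1.816  -0.866
    195  0.4012   +0.598  -0.189  +2.724  -1.299


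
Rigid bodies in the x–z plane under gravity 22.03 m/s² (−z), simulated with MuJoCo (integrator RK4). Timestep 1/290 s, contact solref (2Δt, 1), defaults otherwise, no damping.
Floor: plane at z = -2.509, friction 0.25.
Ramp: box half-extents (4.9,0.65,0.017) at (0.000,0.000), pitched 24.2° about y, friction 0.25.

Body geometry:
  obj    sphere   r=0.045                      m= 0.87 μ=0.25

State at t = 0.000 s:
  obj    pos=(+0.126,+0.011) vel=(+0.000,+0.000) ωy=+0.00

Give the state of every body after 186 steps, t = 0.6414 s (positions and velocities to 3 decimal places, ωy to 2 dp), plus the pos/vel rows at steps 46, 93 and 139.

State at t = 0.6414 s:
  obj    pos=(+1.336,-0.533) vel=(+3.774,-1.696) ωy=+91.92

Key-timestep trajectory:
   step    t(s)  obj.x    obj.z    obj.vx   obj.vz 
     46  0.1586   +0.200  -0.022  +0.933  -0.419
     93  0.3207   +0.429  -0.125  +1.887  -0.848
    139  0.4793   +0.802  -0.292  +2.820  -1.267


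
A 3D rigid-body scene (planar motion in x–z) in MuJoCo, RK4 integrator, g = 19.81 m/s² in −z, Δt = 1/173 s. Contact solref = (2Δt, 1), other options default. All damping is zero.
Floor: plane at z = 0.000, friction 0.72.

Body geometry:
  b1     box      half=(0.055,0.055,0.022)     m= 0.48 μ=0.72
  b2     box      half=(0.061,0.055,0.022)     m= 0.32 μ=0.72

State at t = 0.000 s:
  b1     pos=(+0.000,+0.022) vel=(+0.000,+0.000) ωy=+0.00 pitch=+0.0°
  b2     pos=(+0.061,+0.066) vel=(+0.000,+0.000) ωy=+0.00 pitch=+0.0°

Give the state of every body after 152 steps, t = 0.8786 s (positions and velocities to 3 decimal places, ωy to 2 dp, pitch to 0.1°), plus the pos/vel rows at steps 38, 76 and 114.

State at t = 0.8786 s:
  b1     pos=(+0.000,+0.022) vel=(-0.001,+0.000) ωy=+0.00 pitch=+0.0°
  b2     pos=(+0.073,+0.057) vel=(+0.001,-0.001) ωy=-0.03 pitch=+41.8°

Key-timestep trajectory:
   step    t(s)  b1.x    b1.z    b1.vx   b1.vz   b2.x    b2.z    b2.vx   b2.vz 
     38  0.2197   +0.000  +0.022  +0.000  +0.000   +0.073  +0.058  -0.230  -0.112
     76  0.4393   +0.000  +0.022  -0.001  +0.000   +0.073  +0.057  +0.000  -0.001
    114  0.6590   +0.000  +0.022  -0.001  +0.000   +0.073  +0.057  +0.000  -0.001


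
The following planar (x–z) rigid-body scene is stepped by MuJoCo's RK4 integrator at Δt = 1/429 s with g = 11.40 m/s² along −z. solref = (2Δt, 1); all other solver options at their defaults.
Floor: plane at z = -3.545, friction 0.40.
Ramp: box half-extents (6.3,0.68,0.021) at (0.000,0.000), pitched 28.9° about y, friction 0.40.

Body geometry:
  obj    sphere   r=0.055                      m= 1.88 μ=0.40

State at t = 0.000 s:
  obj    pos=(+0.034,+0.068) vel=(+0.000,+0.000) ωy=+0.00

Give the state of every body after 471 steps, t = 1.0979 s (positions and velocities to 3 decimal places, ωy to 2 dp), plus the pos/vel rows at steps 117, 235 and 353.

State at t = 1.0979 s:
  obj    pos=(+2.111,-1.078) vel=(+3.783,-2.088) ωy=+78.55

Key-timestep trajectory:
   step    t(s)  obj.x    obj.z    obj.vx   obj.vz 
    117  0.2727   +0.162  -0.003  +0.940  -0.519
    235  0.5478   +0.551  -0.217  +1.887  -1.042
    353  0.8228   +1.200  -0.576  +2.835  -1.565


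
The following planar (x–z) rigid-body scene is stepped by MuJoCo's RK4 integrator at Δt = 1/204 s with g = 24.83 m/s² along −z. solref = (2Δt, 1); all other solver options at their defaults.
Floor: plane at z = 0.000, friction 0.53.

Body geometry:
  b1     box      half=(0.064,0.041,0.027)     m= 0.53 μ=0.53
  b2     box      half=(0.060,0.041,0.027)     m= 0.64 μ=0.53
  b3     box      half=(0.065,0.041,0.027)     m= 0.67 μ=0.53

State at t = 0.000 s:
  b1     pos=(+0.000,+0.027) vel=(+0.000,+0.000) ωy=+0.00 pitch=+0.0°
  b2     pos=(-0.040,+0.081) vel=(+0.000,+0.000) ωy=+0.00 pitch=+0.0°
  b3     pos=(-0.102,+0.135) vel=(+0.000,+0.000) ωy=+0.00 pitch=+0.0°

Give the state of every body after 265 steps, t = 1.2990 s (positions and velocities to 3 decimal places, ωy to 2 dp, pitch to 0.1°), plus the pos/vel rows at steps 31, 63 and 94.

State at t = 1.2990 s:
  b1     pos=(+0.000,+0.027) vel=(+0.000,+0.000) ωy=+0.00 pitch=+0.0°
  b2     pos=(-0.106,+0.060) vel=(+0.000,+0.000) ωy=+0.00 pitch=-90.0°
  b3     pos=(-0.299,+0.027) vel=(+0.000,+0.000) ωy=+0.00 pitch=+180.0°

Key-timestep trajectory:
   step    t(s)  b1.x    b1.z    b1.vx   b1.vz   b2.x    b2.z    b2.vx   b2.vz   b3.x    b3.z    b3.vx   b3.vz 
     31  0.1520   +0.000  +0.027  +0.002  +0.000   -0.058  +0.089  -0.362  +0.071   -0.140  +0.101  -0.517  -0.747
     63  0.3088   +0.000  +0.027  +0.000  +0.000   -0.112  +0.062  +0.023  -0.004   -0.208  +0.065  -0.407  +0.182
     94  0.4608   +0.000  +0.027  +0.000  +0.000   -0.106  +0.060  -0.044  -0.009   -0.255  +0.065  -0.470  -0.168


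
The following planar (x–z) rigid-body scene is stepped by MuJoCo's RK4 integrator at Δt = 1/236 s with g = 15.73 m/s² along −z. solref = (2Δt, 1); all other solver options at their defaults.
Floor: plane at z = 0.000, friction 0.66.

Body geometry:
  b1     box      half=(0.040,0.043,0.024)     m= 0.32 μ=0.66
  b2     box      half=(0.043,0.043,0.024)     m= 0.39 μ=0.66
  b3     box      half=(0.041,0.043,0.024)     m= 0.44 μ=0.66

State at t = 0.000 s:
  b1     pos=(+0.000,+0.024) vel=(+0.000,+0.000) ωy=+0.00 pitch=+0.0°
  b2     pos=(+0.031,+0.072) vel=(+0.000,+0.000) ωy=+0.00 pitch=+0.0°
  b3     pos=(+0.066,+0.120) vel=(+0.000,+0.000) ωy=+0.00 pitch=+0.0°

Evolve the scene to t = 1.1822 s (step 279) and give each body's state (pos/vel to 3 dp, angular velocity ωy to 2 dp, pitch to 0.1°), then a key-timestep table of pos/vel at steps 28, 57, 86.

State at t = 1.1822 s:
  b1     pos=(+0.000,+0.024) vel=(+0.000,+0.000) ωy=+0.00 pitch=+0.0°
  b2     pos=(+0.071,+0.043) vel=(+0.000,+0.000) ωy=+0.00 pitch=+90.0°
  b3     pos=(+0.212,+0.024) vel=(+0.000,+0.000) ωy=+0.00 pitch=+180.0°

Key-timestep trajectory:
   step    t(s)  b1.x    b1.z    b1.vx   b1.vz   b2.x    b2.z    b2.vx   b2.vz   b3.x    b3.z    b3.vx   b3.vz 
     28  0.1186   +0.000  +0.024  -0.001  +0.000   +0.039  +0.074  +0.162  +0.010   +0.087  +0.108  +0.388  -0.299
     57  0.2415   +0.000  +0.024  +0.000  +0.000   +0.073  +0.041  +0.159  +0.154   +0.149  +0.042  +0.402  +0.217
     86  0.3644   +0.000  +0.024  +0.000  +0.000   +0.071  +0.043  +0.066  -0.029   +0.191  +0.042  +0.423  -0.212


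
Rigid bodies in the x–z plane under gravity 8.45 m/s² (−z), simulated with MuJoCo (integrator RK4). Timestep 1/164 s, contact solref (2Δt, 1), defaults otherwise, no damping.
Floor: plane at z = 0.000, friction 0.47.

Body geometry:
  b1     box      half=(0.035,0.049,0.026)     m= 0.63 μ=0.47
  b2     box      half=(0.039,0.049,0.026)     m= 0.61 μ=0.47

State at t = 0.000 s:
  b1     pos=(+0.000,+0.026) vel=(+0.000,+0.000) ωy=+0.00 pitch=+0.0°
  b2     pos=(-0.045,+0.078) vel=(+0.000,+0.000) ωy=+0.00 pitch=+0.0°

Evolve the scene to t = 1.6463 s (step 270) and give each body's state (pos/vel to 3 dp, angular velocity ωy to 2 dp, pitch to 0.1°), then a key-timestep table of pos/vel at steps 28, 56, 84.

State at t = 1.6463 s:
  b1     pos=(+0.000,+0.026) vel=(+0.000,+0.000) ωy=+0.00 pitch=+0.0°
  b2     pos=(-0.084,+0.039) vel=(+0.000,+0.000) ωy=+0.00 pitch=-90.0°

Key-timestep trajectory:
   step    t(s)  b1.x    b1.z    b1.vx   b1.vz   b2.x    b2.z    b2.vx   b2.vz 
     28  0.1707   +0.000  +0.026  +0.000  +0.000   -0.065  +0.053  -0.189  -0.541
     56  0.3415   +0.000  +0.026  +0.000  +0.000   -0.098  +0.045  -0.020  +0.005
     84  0.5122   +0.000  +0.026  +0.000  +0.000   -0.082  +0.040  +0.027  +0.054


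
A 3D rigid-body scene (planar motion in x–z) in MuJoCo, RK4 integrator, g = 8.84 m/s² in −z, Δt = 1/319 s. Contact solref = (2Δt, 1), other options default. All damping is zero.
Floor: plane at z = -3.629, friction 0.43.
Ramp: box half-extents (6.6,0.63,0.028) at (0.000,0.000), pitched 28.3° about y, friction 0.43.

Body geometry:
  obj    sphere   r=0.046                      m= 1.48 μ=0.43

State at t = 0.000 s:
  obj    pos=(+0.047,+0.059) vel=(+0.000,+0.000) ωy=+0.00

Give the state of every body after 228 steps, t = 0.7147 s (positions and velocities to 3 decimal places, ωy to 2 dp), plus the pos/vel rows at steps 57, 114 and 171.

State at t = 0.7147 s:
  obj    pos=(+0.720,-0.304) vel=(+1.884,-1.014) ωy=+46.51

Key-timestep trajectory:
   step    t(s)  obj.x    obj.z    obj.vx   obj.vz 
     57  0.1787   +0.089  +0.036  +0.471  -0.254
    114  0.3574   +0.215  -0.032  +0.942  -0.507
    171  0.5361   +0.426  -0.145  +1.413  -0.761


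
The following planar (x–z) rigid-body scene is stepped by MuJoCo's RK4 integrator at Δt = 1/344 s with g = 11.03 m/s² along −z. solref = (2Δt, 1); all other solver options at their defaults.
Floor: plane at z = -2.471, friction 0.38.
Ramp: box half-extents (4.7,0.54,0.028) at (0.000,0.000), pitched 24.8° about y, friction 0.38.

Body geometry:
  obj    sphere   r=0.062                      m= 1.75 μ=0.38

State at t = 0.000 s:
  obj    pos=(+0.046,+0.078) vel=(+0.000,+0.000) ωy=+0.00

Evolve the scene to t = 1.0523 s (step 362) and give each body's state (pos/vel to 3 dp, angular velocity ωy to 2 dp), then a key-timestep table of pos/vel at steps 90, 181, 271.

State at t = 1.0523 s:
  obj    pos=(+1.707,-0.690) vel=(+3.157,-1.459) ωy=+56.09

Key-timestep trajectory:
   step    t(s)  obj.x    obj.z    obj.vx   obj.vz 
     90  0.2616   +0.149  +0.030  +0.785  -0.363
    181  0.5262   +0.461  -0.114  +1.579  -0.729
    271  0.7878   +0.977  -0.352  +2.363  -1.092


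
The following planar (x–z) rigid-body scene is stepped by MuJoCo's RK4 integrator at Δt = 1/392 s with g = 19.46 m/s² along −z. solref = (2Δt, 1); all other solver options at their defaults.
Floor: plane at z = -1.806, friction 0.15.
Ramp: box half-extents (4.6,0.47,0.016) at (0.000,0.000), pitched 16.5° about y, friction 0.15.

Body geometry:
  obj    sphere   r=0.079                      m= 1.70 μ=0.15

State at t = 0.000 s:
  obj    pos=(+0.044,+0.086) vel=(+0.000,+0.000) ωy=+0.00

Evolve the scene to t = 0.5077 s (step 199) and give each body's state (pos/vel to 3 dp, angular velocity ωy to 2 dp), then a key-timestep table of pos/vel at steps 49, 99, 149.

State at t = 0.5077 s:
  obj    pos=(+0.532,-0.058) vel=(+1.922,-0.569) ωy=+25.36

Key-timestep trajectory:
   step    t(s)  obj.x    obj.z    obj.vx   obj.vz 
     49  0.1250   +0.074  +0.077  +0.473  -0.140
     99  0.2526   +0.165  +0.050  +0.956  -0.283
    149  0.3801   +0.318  +0.005  +1.439  -0.426


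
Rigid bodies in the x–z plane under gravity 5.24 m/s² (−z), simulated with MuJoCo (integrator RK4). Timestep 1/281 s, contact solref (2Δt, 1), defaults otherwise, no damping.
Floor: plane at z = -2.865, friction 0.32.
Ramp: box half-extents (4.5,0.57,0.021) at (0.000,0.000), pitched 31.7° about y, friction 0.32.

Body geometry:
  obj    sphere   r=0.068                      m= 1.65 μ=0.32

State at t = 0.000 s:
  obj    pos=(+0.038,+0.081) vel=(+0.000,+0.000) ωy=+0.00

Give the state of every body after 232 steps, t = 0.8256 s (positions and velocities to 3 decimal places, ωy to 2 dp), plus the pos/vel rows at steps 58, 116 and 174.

State at t = 0.8256 s:
  obj    pos=(+0.608,-0.271) vel=(+1.382,-0.853) ωy=+23.88

Key-timestep trajectory:
   step    t(s)  obj.x    obj.z    obj.vx   obj.vz 
     58  0.2064   +0.074  +0.059  +0.345  -0.213
    116  0.4128   +0.181  -0.007  +0.691  -0.427
    174  0.6192   +0.359  -0.117  +1.036  -0.640


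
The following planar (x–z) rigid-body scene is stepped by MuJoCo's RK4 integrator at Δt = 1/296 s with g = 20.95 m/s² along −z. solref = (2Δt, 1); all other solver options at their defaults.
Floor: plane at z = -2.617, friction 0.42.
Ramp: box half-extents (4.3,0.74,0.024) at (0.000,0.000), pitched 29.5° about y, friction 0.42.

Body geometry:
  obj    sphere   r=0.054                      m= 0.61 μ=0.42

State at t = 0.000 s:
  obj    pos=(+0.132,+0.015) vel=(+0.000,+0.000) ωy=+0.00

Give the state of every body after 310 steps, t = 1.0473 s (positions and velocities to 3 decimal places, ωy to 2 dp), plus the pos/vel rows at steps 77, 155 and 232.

State at t = 1.0473 s:
  obj    pos=(+3.649,-1.975) vel=(+6.717,-3.800) ωy=+142.90

Key-timestep trajectory:
   step    t(s)  obj.x    obj.z    obj.vx   obj.vz 
     77  0.2601   +0.349  -0.108  +1.669  -0.944
    155  0.5236   +1.011  -0.483  +3.358  -1.900
    232  0.7838   +2.102  -1.100  +5.027  -2.844


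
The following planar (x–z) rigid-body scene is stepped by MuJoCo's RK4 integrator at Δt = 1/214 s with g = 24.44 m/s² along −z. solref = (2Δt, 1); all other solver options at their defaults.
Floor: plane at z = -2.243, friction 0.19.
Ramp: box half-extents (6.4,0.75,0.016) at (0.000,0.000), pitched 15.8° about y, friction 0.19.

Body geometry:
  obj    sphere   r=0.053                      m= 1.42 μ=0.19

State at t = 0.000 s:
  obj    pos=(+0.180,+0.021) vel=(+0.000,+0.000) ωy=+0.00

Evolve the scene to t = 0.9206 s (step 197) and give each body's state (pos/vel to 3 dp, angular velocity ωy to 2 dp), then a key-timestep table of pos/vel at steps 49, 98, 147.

State at t = 0.9206 s:
  obj    pos=(+2.118,-0.528) vel=(+4.210,-1.191) ωy=+82.55

Key-timestep trajectory:
   step    t(s)  obj.x    obj.z    obj.vx   obj.vz 
     49  0.2290   +0.300  -0.013  +1.047  -0.296
     98  0.4579   +0.660  -0.115  +2.095  -0.593
    147  0.6869   +1.259  -0.285  +3.142  -0.889


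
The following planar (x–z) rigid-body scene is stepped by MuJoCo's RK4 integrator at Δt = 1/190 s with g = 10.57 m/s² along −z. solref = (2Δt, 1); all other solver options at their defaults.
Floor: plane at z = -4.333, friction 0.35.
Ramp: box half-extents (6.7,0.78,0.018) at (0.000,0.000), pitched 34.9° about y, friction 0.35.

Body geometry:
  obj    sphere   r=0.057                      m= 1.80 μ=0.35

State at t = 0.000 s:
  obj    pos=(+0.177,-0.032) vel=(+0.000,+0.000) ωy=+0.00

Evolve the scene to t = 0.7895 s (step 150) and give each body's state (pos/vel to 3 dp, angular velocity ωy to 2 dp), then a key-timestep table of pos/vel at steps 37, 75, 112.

State at t = 0.7895 s:
  obj    pos=(+1.281,-0.802) vel=(+2.797,-1.951) ωy=+59.81

Key-timestep trajectory:
   step    t(s)  obj.x    obj.z    obj.vx   obj.vz 
     37  0.1947   +0.244  -0.079  +0.690  -0.481
     75  0.3947   +0.453  -0.225  +1.399  -0.976
    112  0.5895   +0.793  -0.462  +2.089  -1.457


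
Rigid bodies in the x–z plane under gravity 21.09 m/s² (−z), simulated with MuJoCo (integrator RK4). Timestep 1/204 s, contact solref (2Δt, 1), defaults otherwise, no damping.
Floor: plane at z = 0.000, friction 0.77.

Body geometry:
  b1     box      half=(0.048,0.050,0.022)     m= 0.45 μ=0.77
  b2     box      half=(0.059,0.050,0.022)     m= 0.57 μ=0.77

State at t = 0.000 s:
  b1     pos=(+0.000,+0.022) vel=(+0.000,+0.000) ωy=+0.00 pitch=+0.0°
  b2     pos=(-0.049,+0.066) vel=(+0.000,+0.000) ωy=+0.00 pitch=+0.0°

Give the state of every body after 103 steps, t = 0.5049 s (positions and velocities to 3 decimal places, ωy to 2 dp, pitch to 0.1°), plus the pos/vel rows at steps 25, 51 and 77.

State at t = 0.5049 s:
  b1     pos=(+0.000,+0.022) vel=(+0.001,+0.000) ωy=+0.00 pitch=+0.0°
  b2     pos=(-0.065,+0.058) vel=(-0.001,+0.000) ωy=+0.02 pitch=-46.3°

Key-timestep trajectory:
   step    t(s)  b1.x    b1.z    b1.vx   b1.vz   b2.x    b2.z    b2.vx   b2.vz 
     25  0.1225   +0.000  +0.022  +0.000  +0.000   -0.052  +0.065  -0.062  -0.011
     51  0.2500   +0.000  +0.022  +0.000  +0.000   -0.070  +0.060  -0.115  +0.092
     77  0.3775   +0.000  +0.022  +0.001  -0.001   -0.063  +0.058  -0.082  +0.028


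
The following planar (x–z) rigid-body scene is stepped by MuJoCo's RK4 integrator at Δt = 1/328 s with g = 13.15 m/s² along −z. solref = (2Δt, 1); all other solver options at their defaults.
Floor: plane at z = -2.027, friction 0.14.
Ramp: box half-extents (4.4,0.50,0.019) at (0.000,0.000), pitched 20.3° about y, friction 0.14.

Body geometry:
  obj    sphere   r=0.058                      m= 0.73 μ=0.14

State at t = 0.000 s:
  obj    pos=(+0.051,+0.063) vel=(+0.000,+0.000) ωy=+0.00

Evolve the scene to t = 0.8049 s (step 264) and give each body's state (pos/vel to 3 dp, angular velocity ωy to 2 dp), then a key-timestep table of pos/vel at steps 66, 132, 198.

State at t = 0.8049 s:
  obj    pos=(+1.041,-0.303) vel=(+2.460,-0.910) ωy=+45.21

Key-timestep trajectory:
   step    t(s)  obj.x    obj.z    obj.vx   obj.vz 
     66  0.2012   +0.113  +0.040  +0.615  -0.228
    132  0.4024   +0.299  -0.028  +1.230  -0.455
    198  0.6037   +0.608  -0.143  +1.845  -0.683


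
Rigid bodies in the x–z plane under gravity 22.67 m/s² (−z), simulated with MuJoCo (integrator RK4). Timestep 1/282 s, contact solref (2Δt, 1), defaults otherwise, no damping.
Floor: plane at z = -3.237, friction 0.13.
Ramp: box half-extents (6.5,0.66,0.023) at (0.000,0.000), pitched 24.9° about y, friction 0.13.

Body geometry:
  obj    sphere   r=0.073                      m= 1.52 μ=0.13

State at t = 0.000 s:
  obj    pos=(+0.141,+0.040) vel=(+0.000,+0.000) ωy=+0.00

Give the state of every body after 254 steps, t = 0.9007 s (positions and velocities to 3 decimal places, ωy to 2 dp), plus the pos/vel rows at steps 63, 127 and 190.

State at t = 0.9007 s:
  obj    pos=(+2.671,-1.134) vel=(+5.619,-2.599) ωy=+82.38

Key-timestep trajectory:
   step    t(s)  obj.x    obj.z    obj.vx   obj.vz 
     63  0.2234   +0.297  -0.032  +1.397  -0.638
    127  0.4504   +0.774  -0.254  +2.813  -1.292
    190  0.6738   +1.557  -0.617  +4.203  -1.946


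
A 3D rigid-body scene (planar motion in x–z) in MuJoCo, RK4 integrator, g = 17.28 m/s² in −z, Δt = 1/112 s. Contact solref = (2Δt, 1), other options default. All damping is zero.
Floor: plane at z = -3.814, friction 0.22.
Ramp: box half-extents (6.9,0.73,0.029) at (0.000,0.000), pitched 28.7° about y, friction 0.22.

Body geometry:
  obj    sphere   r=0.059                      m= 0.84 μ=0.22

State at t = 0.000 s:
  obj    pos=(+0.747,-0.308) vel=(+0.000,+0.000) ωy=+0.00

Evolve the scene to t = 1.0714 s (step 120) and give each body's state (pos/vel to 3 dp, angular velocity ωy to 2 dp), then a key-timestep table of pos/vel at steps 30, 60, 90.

State at t = 1.0714 s:
  obj    pos=(+3.732,-1.943) vel=(+5.571,-3.050) ωy=+107.59

Key-timestep trajectory:
   step    t(s)  obj.x    obj.z    obj.vx   obj.vz 
     30  0.2679   +0.934  -0.411  +1.393  -0.763
     60  0.5357   +1.493  -0.717  +2.786  -1.525
     90  0.8036   +2.426  -1.228  +4.178  -2.288
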